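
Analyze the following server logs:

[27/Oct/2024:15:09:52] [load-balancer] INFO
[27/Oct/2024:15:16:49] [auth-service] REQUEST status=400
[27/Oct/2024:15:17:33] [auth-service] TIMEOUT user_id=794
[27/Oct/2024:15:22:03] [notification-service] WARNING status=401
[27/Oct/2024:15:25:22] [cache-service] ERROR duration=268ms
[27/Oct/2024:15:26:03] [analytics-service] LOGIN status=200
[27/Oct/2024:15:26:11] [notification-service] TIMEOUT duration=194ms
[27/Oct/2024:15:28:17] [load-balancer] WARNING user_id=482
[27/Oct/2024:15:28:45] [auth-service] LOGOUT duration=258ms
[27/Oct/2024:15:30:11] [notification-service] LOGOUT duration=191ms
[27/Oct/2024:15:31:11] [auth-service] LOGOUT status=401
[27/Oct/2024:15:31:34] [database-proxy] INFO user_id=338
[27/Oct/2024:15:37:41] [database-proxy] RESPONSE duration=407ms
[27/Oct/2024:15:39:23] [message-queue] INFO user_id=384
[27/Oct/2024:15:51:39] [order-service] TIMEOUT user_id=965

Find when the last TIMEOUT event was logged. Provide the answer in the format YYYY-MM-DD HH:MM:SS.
2024-10-27 15:51:39

To find the last event:

1. Filter for all TIMEOUT events
2. Sort by timestamp
3. Select the last one
4. Timestamp: 2024-10-27 15:51:39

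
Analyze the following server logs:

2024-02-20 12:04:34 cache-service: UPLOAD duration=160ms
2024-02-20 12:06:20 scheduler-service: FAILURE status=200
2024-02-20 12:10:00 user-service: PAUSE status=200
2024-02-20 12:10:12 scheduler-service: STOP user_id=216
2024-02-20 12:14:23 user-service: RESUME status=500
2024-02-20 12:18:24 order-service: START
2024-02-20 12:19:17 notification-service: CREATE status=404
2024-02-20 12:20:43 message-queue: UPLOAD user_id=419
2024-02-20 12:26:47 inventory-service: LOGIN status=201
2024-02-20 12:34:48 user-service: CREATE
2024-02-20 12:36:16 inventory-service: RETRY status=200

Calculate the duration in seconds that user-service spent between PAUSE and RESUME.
263

To calculate state duration:

1. Find PAUSE event for user-service: 2024-02-20 12:10:00
2. Find RESUME event for user-service: 2024-02-20 12:14:23
3. Calculate duration: 2024-02-20 12:14:23 - 2024-02-20 12:10:00 = 263 seconds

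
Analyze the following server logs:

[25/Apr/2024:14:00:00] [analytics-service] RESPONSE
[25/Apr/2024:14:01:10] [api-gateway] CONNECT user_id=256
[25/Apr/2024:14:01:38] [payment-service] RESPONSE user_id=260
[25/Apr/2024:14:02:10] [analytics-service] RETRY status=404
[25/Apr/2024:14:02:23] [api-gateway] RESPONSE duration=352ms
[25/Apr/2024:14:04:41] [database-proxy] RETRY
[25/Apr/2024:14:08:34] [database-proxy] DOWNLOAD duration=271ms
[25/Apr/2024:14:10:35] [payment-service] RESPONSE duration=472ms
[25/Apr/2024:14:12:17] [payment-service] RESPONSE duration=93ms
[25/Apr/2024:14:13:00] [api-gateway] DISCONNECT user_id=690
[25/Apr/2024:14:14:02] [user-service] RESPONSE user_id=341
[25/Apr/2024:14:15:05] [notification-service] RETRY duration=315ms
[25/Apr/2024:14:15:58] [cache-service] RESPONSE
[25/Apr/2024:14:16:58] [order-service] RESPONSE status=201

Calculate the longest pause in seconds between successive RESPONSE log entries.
492

To find the longest gap:

1. Extract all RESPONSE events in chronological order
2. Calculate time differences between consecutive events
3. Find the maximum difference
4. Longest gap: 492 seconds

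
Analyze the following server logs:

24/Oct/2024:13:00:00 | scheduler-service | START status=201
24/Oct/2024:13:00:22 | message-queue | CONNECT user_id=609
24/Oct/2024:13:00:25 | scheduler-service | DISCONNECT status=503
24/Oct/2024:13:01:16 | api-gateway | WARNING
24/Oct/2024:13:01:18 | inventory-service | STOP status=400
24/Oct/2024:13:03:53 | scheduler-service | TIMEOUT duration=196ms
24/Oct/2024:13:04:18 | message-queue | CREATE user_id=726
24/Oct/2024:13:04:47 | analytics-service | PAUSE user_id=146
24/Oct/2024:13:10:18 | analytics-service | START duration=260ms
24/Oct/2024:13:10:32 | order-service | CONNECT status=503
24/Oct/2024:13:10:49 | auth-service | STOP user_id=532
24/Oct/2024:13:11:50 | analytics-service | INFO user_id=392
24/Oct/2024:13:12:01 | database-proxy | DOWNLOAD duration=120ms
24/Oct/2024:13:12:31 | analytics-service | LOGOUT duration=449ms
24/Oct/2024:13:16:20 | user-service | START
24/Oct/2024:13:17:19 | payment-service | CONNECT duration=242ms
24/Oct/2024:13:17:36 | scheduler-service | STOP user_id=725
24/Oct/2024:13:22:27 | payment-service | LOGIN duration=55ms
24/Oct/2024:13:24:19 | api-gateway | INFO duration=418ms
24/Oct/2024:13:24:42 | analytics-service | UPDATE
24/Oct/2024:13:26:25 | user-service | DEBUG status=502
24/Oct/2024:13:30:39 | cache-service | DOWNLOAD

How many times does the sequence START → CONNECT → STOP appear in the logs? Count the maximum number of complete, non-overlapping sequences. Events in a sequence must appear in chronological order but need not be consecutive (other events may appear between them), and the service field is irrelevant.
3

To count sequences:

1. Look for pattern: START → CONNECT → STOP
2. Greedily scan the log in chronological order, matching each sequence element in turn (ignoring service)
3. Each time the full pattern completes, increment the count and restart matching from the next event
4. Complete non-overlapping sequences found: 3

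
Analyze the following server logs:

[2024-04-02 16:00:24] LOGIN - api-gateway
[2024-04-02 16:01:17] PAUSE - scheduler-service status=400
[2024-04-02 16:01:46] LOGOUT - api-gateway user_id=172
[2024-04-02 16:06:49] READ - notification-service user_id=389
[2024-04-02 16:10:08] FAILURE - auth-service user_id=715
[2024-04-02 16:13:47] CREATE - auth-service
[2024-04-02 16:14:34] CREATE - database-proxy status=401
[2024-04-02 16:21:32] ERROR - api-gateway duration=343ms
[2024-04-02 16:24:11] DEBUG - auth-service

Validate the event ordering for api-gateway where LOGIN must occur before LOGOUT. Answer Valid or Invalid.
Valid

To validate ordering:

1. Required order: LOGIN → LOGOUT
2. Rule: LOGIN must occur before LOGOUT
3. Check actual order of events for api-gateway
4. Result: Valid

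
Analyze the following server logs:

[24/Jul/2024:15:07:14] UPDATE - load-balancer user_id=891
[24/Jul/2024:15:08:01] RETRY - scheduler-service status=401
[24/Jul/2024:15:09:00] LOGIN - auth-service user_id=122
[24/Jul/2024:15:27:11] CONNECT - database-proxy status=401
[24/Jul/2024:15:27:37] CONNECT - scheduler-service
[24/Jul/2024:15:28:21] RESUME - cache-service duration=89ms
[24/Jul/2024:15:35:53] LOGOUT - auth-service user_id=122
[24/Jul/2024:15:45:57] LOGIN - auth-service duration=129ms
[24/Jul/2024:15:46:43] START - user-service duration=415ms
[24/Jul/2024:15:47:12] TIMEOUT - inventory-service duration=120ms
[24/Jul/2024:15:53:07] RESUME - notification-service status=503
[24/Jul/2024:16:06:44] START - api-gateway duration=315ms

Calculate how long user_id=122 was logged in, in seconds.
1613

To calculate session duration:

1. Find LOGIN event for user_id=122: 24/Jul/2024:15:09:00
2. Find LOGOUT event for user_id=122: 24/Jul/2024:15:35:53
3. Session duration: 24/Jul/2024:15:35:53 - 24/Jul/2024:15:09:00 = 1613 seconds (26 minutes)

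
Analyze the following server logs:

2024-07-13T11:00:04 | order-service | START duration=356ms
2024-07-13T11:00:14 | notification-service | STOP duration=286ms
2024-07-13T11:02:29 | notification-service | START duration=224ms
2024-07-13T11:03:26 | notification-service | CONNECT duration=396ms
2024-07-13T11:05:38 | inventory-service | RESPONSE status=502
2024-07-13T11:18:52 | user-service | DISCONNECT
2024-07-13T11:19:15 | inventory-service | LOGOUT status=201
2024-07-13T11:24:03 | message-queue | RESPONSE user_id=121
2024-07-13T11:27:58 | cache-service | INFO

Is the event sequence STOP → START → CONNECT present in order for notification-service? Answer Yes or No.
Yes

To verify sequence order:

1. Find all events in sequence STOP → START → CONNECT for notification-service
2. Extract their timestamps
3. Check if timestamps are in ascending order
4. Result: Yes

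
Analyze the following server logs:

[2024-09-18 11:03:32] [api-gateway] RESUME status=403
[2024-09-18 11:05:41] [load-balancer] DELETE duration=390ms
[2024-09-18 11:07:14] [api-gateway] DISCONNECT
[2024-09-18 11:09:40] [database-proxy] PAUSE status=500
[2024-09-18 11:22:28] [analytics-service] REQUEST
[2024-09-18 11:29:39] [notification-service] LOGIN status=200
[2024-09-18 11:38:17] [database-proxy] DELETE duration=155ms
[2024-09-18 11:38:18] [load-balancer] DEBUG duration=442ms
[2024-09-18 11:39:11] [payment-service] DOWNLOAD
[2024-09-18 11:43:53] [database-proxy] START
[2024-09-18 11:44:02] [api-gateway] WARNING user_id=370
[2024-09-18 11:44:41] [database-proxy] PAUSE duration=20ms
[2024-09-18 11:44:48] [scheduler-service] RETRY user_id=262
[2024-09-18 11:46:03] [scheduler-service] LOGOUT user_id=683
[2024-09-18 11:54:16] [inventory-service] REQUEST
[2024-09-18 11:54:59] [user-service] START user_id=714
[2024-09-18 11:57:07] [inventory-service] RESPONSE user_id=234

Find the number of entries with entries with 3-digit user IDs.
5

To find matching entries:

1. Pattern to match: entries with 3-digit user IDs
2. Scan each log entry for the pattern
3. Count matches: 5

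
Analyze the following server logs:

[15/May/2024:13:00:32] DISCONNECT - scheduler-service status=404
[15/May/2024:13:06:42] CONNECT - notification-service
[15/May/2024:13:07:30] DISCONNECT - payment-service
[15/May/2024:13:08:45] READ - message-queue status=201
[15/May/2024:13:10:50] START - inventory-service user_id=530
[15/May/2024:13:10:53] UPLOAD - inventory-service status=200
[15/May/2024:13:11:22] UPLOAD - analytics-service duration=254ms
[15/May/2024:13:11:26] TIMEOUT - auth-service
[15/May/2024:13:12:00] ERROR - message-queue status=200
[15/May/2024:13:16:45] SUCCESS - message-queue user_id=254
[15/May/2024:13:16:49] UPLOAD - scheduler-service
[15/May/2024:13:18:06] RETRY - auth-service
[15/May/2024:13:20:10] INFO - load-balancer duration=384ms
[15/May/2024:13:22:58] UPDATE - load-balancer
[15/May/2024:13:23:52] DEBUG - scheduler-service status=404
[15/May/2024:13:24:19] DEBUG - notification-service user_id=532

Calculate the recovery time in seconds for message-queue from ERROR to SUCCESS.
285

To calculate recovery time:

1. Find ERROR event for message-queue: 15/May/2024:13:12:00
2. Find next SUCCESS event for message-queue: 15/May/2024:13:16:45
3. Recovery time: 15/May/2024:13:16:45 - 15/May/2024:13:12:00 = 285 seconds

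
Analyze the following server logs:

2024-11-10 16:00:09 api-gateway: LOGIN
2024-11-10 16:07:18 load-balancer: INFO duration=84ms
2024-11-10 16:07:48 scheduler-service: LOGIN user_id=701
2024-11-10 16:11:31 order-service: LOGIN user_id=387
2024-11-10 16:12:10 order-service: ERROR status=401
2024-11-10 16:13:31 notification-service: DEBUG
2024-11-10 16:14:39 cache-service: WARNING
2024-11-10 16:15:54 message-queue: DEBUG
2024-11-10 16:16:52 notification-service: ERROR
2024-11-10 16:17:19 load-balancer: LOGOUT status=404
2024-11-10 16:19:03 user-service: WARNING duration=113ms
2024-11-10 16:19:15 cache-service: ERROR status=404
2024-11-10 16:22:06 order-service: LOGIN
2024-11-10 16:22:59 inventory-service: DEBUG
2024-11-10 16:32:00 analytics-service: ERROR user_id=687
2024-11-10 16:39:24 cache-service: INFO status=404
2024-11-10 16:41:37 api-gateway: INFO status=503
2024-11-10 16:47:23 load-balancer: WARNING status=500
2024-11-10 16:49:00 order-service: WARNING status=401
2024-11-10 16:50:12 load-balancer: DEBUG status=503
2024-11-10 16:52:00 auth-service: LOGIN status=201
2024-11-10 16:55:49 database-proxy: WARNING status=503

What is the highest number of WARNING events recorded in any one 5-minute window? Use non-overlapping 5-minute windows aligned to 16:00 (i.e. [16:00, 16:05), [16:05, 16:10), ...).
2

To find the burst window:

1. Divide the log period into non-overlapping 5-minute windows starting at 16:00
2. Count WARNING events in each window
3. Find the window with maximum count
4. Maximum events in a window: 2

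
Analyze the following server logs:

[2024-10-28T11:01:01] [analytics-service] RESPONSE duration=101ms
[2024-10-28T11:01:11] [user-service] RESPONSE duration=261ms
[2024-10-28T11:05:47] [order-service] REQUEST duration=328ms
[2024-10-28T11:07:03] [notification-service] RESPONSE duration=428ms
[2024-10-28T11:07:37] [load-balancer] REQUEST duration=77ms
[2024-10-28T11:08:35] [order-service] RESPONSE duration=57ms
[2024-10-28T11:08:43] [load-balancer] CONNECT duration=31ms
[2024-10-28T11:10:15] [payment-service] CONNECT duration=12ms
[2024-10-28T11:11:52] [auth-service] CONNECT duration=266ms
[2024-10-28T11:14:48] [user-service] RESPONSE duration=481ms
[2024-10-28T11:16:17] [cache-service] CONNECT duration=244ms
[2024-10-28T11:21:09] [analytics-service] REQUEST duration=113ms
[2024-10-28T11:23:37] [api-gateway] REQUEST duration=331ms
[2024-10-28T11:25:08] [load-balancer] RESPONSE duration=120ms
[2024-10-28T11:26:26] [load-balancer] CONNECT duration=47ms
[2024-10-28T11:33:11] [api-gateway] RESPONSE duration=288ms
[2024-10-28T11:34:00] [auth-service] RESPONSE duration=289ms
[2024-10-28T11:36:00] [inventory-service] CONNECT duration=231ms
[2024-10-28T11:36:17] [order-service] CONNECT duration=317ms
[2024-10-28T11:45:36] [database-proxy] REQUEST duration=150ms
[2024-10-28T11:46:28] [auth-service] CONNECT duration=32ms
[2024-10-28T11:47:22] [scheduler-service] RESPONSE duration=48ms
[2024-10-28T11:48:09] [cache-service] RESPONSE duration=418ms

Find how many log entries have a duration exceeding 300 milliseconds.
6

To count timeouts:

1. Threshold: 300ms
2. Extract duration from each log entry
3. Count entries where duration > 300
4. Timeout count: 6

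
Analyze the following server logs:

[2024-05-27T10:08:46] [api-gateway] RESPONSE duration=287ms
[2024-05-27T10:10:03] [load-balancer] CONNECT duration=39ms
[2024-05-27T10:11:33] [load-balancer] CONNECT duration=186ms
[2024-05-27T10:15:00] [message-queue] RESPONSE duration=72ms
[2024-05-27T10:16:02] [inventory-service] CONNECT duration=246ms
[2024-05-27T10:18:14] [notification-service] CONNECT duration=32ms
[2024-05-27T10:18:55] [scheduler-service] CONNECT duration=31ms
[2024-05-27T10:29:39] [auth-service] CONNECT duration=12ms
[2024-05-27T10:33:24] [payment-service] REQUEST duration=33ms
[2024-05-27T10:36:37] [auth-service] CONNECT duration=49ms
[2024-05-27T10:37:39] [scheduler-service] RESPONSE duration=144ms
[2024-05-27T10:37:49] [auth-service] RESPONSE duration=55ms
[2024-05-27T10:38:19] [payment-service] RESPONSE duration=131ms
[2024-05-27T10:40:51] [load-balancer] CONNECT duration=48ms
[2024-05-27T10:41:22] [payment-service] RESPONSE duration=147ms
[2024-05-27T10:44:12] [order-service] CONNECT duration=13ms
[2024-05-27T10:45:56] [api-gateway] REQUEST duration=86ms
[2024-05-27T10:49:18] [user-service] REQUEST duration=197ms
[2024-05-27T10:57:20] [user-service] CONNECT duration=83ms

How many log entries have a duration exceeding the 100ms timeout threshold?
7

To count timeouts:

1. Threshold: 100ms
2. Extract duration from each log entry
3. Count entries where duration > 100
4. Timeout count: 7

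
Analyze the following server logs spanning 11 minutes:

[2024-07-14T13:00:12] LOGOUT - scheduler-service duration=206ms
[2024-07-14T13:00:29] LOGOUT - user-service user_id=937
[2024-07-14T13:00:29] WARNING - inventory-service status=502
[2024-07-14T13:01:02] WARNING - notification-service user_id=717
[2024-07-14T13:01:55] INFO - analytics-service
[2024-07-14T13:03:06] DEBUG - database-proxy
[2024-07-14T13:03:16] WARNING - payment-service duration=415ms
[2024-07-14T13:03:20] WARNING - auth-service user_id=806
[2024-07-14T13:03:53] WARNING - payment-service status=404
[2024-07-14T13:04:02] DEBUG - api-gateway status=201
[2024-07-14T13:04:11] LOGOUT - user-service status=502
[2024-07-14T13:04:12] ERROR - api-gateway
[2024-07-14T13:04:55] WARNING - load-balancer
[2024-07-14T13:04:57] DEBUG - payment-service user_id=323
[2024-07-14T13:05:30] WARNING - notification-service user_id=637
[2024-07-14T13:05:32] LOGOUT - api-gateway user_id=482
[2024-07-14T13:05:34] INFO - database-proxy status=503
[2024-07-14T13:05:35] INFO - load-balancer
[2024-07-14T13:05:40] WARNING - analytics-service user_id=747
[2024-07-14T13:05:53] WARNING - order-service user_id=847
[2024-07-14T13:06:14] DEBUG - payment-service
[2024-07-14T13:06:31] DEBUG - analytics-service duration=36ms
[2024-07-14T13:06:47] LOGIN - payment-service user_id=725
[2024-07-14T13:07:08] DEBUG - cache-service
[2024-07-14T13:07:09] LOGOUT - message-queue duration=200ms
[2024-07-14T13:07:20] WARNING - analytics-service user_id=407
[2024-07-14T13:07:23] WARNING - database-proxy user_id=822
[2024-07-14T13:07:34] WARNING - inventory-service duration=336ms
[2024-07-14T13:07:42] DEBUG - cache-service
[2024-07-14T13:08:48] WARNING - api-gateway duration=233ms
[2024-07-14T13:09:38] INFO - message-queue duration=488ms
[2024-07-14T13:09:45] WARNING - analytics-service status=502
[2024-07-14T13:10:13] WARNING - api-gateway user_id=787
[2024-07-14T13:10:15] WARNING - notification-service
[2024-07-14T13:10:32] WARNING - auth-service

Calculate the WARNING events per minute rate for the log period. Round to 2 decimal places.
1.55

To calculate the rate:

1. Count total WARNING events: 17
2. Total time period: 11 minutes
3. Rate = 17 / 11 = 1.55 events per minute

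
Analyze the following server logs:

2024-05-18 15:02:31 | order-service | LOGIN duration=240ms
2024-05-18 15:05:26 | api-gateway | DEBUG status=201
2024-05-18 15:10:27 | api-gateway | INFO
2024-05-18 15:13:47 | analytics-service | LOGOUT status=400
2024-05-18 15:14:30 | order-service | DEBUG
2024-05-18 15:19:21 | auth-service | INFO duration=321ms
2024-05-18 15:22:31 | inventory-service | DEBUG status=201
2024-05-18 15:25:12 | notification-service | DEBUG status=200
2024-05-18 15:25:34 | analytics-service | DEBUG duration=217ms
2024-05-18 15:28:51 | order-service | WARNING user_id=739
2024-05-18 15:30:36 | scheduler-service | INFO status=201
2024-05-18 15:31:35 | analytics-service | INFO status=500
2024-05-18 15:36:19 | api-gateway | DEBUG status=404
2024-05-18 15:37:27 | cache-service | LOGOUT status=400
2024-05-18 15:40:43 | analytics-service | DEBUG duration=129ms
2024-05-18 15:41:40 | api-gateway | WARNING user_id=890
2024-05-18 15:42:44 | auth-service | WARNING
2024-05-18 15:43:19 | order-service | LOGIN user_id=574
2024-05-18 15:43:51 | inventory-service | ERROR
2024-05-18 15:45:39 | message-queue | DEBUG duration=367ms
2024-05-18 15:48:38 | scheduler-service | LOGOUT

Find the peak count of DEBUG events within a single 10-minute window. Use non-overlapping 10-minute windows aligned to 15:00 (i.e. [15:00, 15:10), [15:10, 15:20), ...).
3

To find the burst window:

1. Divide the log period into non-overlapping 10-minute windows starting at 15:00
2. Count DEBUG events in each window
3. Find the window with maximum count
4. Maximum events in a window: 3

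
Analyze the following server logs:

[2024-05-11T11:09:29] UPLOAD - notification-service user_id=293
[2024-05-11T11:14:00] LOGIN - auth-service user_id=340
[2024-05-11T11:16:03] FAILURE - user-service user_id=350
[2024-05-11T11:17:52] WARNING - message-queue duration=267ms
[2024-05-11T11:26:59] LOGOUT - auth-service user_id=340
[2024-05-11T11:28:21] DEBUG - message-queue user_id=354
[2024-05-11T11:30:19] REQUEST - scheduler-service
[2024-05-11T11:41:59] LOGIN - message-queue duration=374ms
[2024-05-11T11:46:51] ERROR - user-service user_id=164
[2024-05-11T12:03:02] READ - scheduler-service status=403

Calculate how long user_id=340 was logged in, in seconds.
779

To calculate session duration:

1. Find LOGIN event for user_id=340: 2024-05-11T11:14:00
2. Find LOGOUT event for user_id=340: 2024-05-11T11:26:59
3. Session duration: 2024-05-11T11:26:59 - 2024-05-11T11:14:00 = 779 seconds (12 minutes)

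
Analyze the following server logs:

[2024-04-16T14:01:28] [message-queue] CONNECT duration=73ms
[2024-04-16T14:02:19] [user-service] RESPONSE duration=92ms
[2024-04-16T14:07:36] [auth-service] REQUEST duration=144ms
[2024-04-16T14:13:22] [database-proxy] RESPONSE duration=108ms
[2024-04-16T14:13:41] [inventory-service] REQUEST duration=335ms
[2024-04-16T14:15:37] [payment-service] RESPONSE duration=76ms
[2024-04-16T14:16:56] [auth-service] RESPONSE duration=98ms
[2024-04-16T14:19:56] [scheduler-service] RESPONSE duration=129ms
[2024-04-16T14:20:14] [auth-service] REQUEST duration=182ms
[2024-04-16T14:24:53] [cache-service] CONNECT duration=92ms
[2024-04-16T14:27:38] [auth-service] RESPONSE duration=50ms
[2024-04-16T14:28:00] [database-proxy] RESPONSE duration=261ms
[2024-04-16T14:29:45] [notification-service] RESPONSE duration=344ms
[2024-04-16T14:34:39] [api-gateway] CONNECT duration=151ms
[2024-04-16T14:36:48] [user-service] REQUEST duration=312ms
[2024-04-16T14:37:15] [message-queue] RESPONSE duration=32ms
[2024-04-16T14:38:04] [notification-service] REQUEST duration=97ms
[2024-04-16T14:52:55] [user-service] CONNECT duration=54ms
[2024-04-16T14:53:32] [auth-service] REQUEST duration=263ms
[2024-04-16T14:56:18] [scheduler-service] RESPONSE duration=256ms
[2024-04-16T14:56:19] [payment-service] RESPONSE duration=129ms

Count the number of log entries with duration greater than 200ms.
6

To count timeouts:

1. Threshold: 200ms
2. Extract duration from each log entry
3. Count entries where duration > 200
4. Timeout count: 6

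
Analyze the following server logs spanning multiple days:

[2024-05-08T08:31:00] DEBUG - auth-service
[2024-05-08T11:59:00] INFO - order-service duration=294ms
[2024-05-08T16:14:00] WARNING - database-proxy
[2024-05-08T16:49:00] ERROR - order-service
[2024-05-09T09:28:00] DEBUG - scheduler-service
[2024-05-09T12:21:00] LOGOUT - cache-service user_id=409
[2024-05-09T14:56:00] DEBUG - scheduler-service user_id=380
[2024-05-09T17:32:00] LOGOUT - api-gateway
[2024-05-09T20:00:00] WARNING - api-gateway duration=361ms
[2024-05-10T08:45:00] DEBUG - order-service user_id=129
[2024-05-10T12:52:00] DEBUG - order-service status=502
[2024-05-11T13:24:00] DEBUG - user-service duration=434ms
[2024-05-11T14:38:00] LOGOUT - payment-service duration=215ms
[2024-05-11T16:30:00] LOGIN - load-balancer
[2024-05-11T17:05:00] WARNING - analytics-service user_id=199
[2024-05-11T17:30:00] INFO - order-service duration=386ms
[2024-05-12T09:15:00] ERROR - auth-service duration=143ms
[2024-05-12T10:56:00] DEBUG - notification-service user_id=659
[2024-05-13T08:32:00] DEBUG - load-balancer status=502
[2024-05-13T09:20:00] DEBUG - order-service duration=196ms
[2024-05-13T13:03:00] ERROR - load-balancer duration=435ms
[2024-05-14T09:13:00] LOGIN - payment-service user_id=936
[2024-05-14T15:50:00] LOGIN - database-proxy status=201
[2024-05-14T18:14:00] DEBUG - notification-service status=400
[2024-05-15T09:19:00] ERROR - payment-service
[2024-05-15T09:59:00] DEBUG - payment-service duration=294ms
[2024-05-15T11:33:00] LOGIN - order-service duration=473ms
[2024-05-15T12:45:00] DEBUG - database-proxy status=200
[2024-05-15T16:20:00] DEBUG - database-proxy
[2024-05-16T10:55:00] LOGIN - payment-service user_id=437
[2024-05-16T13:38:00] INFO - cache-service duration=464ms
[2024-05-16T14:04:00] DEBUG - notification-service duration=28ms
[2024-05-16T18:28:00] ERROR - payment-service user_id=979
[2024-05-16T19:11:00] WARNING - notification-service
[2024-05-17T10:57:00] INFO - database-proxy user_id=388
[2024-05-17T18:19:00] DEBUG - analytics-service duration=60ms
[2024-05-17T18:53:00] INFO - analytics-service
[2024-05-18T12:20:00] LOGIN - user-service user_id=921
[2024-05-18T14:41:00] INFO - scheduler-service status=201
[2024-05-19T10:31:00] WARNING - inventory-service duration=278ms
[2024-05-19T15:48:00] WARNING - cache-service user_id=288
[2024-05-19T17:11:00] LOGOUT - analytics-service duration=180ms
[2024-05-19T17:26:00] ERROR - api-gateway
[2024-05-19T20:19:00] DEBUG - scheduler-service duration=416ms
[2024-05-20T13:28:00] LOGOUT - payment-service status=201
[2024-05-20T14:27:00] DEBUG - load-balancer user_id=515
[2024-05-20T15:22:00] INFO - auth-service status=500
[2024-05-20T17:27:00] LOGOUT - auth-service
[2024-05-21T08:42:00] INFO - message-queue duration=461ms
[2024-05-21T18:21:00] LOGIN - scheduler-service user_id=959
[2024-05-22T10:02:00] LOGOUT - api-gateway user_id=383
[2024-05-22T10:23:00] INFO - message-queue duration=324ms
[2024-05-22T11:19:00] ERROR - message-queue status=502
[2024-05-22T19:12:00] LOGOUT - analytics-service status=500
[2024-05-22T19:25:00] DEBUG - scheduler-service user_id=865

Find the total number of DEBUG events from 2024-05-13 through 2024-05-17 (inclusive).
8

To filter by date range:

1. Date range: 2024-05-13 through 2024-05-17, both dates inclusive
2. Filter for DEBUG events whose date falls in this range
3. Count matching events: 8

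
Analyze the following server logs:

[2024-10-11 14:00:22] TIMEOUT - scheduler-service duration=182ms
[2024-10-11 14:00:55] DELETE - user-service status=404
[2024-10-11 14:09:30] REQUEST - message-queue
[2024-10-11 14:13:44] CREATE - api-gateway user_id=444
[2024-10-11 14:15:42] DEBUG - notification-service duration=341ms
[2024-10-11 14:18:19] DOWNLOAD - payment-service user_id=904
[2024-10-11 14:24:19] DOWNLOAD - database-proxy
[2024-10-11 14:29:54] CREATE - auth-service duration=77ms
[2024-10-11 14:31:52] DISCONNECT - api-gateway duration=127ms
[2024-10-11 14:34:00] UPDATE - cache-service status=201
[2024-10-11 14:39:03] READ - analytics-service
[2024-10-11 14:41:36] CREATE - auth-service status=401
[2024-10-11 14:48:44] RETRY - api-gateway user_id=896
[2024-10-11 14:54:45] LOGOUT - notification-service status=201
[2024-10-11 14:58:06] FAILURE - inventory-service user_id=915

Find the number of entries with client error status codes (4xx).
2

To find matching entries:

1. Pattern to match: client error status codes (4xx)
2. Scan each log entry for the pattern
3. Count matches: 2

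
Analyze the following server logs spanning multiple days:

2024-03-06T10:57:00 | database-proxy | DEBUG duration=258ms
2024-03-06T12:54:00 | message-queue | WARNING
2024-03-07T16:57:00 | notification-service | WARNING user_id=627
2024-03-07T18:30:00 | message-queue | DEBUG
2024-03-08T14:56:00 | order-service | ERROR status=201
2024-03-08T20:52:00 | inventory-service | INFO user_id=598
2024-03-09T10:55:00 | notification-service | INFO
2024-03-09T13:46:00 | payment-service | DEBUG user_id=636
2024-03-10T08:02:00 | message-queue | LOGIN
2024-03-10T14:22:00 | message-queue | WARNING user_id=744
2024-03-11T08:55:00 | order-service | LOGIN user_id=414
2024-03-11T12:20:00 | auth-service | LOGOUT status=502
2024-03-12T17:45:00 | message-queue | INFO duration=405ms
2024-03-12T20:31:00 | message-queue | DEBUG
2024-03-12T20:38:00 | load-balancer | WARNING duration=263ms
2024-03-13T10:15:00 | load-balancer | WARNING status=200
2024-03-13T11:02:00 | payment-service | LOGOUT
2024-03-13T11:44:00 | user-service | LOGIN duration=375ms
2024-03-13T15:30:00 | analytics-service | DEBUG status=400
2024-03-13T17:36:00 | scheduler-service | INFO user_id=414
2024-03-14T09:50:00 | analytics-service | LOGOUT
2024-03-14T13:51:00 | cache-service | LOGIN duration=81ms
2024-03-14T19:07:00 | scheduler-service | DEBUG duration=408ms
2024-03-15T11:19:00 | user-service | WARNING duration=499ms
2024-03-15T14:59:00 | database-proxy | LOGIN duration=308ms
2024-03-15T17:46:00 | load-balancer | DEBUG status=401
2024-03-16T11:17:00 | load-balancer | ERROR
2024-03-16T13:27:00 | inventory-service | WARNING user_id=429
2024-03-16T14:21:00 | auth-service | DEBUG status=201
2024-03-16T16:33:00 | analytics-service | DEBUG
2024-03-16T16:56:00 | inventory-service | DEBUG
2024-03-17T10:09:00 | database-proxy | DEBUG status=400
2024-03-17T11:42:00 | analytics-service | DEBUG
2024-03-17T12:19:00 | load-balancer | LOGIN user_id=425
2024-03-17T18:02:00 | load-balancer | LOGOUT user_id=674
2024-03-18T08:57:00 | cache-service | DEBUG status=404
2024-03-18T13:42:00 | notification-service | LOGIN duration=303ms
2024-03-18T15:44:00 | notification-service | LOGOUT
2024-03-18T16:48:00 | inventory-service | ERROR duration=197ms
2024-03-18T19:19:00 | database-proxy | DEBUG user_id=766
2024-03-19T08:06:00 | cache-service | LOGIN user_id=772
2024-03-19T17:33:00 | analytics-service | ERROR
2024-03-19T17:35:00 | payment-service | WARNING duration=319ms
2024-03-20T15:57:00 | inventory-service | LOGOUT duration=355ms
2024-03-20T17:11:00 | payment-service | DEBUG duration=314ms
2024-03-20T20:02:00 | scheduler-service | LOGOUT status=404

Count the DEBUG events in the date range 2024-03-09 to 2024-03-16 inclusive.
8

To filter by date range:

1. Date range: 2024-03-09 through 2024-03-16, both dates inclusive
2. Filter for DEBUG events whose date falls in this range
3. Count matching events: 8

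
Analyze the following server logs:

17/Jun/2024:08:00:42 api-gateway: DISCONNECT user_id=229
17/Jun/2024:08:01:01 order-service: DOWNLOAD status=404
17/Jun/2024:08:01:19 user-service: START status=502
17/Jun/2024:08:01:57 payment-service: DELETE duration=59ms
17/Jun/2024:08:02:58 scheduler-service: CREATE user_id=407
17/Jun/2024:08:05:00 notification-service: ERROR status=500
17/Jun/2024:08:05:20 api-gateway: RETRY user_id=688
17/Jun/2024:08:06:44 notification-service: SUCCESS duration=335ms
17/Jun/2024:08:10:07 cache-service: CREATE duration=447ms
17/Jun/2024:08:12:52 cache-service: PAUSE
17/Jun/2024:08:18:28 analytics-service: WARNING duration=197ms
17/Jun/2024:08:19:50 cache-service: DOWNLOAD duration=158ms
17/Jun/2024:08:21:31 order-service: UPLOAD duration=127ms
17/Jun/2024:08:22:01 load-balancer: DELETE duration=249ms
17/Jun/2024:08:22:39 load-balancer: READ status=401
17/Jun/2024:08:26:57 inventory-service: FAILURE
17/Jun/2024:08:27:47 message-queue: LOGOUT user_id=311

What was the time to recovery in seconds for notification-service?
104

To calculate recovery time:

1. Find ERROR event for notification-service: 17/Jun/2024:08:05:00
2. Find next SUCCESS event for notification-service: 17/Jun/2024:08:06:44
3. Recovery time: 17/Jun/2024:08:06:44 - 17/Jun/2024:08:05:00 = 104 seconds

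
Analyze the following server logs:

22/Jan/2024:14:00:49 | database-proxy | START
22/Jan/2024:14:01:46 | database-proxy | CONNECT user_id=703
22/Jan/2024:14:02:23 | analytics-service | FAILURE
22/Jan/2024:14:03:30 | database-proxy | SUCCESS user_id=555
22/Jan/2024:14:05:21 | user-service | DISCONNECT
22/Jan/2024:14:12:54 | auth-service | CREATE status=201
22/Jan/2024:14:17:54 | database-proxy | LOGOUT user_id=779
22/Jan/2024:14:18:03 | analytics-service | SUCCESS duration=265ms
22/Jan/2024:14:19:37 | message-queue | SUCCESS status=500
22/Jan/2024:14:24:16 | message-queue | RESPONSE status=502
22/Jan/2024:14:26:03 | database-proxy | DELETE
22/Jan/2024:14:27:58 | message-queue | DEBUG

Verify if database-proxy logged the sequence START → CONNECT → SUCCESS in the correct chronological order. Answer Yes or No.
Yes

To verify sequence order:

1. Find all events in sequence START → CONNECT → SUCCESS for database-proxy
2. Extract their timestamps
3. Check if timestamps are in ascending order
4. Result: Yes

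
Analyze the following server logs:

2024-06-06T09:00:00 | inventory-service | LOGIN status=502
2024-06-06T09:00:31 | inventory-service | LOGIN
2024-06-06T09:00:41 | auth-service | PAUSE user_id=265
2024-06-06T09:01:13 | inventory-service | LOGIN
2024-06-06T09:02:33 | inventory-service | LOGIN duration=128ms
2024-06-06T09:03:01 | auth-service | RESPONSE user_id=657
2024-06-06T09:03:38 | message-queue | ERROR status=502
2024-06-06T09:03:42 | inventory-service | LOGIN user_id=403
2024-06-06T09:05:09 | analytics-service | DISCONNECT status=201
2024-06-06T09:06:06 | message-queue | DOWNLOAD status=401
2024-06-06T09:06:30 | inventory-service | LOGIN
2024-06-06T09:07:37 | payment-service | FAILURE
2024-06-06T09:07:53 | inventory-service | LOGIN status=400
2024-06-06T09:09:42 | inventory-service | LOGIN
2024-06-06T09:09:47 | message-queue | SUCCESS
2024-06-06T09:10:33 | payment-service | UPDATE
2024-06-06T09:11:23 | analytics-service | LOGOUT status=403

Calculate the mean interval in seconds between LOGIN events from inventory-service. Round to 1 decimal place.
83.1

To calculate average interval:

1. Find all LOGIN events for inventory-service in order
2. Calculate time gaps between consecutive events
3. Compute mean of gaps: 582 / 7 = 83.1 seconds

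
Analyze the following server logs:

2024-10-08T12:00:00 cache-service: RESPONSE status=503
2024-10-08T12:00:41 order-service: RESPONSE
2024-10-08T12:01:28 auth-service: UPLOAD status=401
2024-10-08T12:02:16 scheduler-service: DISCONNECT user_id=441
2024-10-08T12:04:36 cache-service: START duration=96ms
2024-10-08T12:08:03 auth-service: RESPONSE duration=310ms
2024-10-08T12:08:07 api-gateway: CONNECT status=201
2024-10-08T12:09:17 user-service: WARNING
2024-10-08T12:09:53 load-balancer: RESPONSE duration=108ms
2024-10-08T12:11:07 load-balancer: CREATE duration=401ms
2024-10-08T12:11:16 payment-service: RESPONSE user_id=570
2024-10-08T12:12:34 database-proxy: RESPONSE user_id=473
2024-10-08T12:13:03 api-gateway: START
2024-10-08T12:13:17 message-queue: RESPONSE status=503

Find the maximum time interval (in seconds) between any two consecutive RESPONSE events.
442

To find the longest gap:

1. Extract all RESPONSE events in chronological order
2. Calculate time differences between consecutive events
3. Find the maximum difference
4. Longest gap: 442 seconds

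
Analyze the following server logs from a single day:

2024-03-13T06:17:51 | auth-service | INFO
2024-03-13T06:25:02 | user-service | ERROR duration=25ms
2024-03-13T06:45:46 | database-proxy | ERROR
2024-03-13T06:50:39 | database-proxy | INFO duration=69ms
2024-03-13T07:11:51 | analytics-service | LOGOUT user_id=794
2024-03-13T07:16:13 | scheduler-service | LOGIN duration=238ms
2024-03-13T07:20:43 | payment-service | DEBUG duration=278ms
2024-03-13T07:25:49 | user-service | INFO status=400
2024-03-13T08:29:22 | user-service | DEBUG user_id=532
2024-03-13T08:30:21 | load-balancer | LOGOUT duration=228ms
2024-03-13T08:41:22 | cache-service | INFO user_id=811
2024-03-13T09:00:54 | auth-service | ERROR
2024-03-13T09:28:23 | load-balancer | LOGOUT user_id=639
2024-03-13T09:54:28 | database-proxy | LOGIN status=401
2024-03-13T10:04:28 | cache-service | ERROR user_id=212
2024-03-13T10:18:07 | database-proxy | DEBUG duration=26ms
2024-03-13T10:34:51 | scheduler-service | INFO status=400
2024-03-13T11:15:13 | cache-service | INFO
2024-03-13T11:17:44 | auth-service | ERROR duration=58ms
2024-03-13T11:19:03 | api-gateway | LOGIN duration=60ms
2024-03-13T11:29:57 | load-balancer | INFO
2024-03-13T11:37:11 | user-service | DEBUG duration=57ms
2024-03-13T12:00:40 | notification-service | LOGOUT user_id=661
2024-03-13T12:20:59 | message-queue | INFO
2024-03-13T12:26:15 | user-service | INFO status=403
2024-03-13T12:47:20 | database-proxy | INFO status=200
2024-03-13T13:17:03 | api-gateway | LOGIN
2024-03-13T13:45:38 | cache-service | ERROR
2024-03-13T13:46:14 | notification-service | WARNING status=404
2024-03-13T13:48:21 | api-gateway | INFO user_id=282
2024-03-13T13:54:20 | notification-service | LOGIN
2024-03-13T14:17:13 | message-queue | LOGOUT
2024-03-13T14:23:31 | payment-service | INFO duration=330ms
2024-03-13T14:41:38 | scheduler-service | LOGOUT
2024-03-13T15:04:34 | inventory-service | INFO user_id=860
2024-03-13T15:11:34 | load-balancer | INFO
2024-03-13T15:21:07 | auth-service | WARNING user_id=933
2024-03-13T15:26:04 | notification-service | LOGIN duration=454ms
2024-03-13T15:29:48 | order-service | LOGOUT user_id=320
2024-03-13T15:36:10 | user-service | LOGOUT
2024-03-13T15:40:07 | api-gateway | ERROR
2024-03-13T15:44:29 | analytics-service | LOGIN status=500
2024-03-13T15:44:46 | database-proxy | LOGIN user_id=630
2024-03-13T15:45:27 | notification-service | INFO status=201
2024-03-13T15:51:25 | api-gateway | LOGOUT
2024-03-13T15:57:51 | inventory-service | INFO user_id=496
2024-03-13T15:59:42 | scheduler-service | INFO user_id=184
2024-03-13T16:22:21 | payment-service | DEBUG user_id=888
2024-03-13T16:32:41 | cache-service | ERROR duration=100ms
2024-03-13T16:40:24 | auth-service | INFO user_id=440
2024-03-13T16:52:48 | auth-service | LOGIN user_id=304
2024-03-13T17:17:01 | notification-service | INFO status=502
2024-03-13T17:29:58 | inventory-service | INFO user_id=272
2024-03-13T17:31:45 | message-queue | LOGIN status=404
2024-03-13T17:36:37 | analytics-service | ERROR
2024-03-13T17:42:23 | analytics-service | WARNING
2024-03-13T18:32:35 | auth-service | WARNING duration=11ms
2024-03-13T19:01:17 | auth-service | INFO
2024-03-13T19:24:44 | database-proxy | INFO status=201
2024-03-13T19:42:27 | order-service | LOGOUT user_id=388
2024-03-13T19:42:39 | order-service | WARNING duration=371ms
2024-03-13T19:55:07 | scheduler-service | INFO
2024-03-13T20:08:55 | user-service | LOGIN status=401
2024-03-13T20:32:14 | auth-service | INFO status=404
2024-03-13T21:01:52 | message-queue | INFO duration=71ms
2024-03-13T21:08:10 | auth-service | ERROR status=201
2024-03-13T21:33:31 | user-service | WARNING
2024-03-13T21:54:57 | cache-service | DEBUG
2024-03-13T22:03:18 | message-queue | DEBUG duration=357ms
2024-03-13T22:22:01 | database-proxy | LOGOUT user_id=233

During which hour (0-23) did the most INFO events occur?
15

To find the peak hour:

1. Group all INFO events by hour
2. Count events in each hour
3. Find hour with maximum count
4. Peak hour: 15 (with 5 events)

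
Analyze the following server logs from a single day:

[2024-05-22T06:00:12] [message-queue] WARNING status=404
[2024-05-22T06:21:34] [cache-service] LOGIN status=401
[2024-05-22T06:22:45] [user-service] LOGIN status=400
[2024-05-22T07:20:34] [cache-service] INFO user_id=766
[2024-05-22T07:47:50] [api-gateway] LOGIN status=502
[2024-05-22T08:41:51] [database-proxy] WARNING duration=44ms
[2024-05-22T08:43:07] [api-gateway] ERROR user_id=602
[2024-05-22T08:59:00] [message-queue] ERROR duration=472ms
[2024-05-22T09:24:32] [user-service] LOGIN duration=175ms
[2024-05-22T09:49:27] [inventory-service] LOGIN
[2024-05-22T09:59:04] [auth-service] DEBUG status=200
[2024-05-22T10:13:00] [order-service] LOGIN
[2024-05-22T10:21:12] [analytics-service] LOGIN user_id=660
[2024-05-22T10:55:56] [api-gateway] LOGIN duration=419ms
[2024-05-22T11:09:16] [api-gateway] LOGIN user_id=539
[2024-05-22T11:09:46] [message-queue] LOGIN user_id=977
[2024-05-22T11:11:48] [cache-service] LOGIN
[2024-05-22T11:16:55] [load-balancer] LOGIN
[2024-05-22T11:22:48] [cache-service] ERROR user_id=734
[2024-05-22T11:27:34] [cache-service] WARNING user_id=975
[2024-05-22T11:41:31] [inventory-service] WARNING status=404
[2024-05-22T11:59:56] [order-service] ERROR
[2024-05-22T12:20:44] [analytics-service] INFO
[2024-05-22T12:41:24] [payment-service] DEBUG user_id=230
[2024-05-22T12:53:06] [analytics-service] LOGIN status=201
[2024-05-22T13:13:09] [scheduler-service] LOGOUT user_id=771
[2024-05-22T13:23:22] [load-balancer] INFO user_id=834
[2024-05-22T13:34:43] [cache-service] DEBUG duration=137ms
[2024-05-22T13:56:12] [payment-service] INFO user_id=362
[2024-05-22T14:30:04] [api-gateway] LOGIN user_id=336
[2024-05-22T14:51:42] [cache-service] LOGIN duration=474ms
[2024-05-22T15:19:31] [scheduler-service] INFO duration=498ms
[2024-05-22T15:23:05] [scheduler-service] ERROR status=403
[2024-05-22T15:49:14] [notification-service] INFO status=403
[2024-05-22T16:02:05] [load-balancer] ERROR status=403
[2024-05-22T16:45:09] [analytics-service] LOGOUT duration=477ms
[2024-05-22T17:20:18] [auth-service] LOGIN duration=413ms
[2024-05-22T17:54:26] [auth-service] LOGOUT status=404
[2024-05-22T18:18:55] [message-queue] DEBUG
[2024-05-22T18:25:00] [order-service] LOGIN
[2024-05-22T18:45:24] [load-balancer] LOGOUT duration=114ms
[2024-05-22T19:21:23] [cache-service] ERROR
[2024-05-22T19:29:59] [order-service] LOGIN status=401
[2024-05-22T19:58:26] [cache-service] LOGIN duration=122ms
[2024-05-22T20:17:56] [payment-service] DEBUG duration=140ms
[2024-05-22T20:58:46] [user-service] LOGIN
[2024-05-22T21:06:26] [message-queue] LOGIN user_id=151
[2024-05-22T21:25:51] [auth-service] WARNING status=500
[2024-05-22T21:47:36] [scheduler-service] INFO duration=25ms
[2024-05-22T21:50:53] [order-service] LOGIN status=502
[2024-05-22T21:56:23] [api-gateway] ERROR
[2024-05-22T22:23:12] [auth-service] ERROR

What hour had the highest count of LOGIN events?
11

To find the peak hour:

1. Group all LOGIN events by hour
2. Count events in each hour
3. Find hour with maximum count
4. Peak hour: 11 (with 4 events)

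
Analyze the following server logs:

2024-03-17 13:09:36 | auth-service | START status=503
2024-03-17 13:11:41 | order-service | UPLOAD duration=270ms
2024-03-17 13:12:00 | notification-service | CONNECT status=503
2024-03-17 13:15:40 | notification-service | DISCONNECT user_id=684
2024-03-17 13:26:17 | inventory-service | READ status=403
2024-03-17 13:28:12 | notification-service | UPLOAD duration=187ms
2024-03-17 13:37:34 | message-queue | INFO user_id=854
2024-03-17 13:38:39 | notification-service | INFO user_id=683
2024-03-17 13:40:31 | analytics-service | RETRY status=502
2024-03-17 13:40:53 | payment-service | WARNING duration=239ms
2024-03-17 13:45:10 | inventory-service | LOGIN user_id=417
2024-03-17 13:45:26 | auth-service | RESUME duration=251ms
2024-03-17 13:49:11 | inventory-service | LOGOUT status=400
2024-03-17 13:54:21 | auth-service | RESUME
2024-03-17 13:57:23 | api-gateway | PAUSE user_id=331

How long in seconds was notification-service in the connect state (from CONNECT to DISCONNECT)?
220

To calculate state duration:

1. Find CONNECT event for notification-service: 2024-03-17 13:12:00
2. Find DISCONNECT event for notification-service: 2024-03-17 13:15:40
3. Calculate duration: 2024-03-17 13:15:40 - 2024-03-17 13:12:00 = 220 seconds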